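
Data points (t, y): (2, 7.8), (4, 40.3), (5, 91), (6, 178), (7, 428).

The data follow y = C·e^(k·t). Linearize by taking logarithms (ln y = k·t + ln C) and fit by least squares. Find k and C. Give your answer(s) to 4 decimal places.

Taking logs, ln y = k·t + ln C, so regress ln y on t.
Σt = 24.0000, Σ(t)² = 130.0000, Σln y = 21.5022, Σt·ln y = 114.9525.
Normal system: [[130.0000, 24.0000]; [24.0000, 5]]·[k, ln C]ᵀ = [114.9525, 21.5022]ᵀ.
Slope k = (n·Σt·ln y − Σt·Σln y)/(n·Σ(t)² − (Σt)²) = (5·114.9525 − 24.0000·21.5022)/74.0000 = 0.79336; ln C = (Σln y − k·Σt)/n = 0.49231, so C = exp(0.49231) = 1.63609.

k = 0.7934, C = 1.6361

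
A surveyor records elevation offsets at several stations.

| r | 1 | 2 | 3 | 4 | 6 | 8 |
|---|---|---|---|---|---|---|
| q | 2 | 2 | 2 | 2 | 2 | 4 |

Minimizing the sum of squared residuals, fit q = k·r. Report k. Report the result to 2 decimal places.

k = 0.49

Normal-equation sums: Σr·r = 130.
Right-hand side: Σr·q = 64.
So XᵀX·[k]ᵀ = Xᵀq: [[130]]·[k]ᵀ = [64]ᵀ.
k = 64/130 = 0.492308.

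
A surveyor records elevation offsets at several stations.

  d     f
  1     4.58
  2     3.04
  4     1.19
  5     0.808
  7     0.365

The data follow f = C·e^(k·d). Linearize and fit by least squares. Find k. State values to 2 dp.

Linearized form: ln f = k·d + ln C. From the 5 transformed points,
AᵀA = [[95.0000, 19.0000]; [19.0000, 5]], rhs = [-3.6797, 1.5865]ᵀ  (here Σd = 19.0000, Σ(d)² = 95.0000, Σln f = 1.5865, Σd·ln f = -3.6797).
Slope k = (n·Σd·ln f − Σd·Σln f)/(n·Σ(d)² − (Σd)²) = (5·-3.6797 − 19.0000·1.5865)/114.0000 = -0.42580; ln C = (Σln f − k·Σd)/n = 1.93534.

k = -0.43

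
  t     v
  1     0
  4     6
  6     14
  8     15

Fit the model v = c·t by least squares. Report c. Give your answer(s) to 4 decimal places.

Normal-equation sums: Σt·t = 117.
Right-hand side: Σt·v = 228.
So XᵀX·[c]ᵀ = Xᵀv: [[117]]·[c]ᵀ = [228]ᵀ.
Hence c = 228 / 117 ≈ 1.94872.

c = 1.9487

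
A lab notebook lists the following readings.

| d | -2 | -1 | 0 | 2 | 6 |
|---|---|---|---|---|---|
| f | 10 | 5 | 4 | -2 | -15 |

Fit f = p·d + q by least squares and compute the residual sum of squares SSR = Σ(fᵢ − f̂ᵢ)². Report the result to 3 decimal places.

The normal equations are: 45·p + 5·q = -119;  5·p + 5·q = 2.
Determinant 45·5 − 5² = 200.
p = ((-119)·5 − 5·2)/200 = -121/40; q = (45·2 − 5·(-119))/200 = 137/40.
Residuals: 21/40, -29/20, 23/40, 5/8, -11/40; SSR = 127/40.

SSR = 3.175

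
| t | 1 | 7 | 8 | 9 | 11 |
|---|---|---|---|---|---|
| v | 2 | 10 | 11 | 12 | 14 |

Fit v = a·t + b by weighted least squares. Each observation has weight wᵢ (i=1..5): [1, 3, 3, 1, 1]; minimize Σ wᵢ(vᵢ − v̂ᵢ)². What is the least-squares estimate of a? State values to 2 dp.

The normal system XᵀWX·[a, b]ᵀ = XᵀWv is [[542, 66]; [66, 9]]·[a, b]ᵀ = [738, 91]ᵀ.
Eliminating b: 9·(row 1) − 66·(row 2) gives 522·a = 9·738 − 66·91 = 636, so a = 106/87.
Then b = (91 − 66·(106/87))/9 = 307/261.

a = 1.22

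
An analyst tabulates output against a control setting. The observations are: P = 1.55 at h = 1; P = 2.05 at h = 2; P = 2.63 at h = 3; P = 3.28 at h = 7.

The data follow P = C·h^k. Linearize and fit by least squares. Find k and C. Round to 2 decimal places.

k = 0.39, C = 1.59

Taking logs, ln P = k·ln h + ln C, so regress ln P on ln h.
Σln h = 3.7377, Σ(ln h)² = 5.4740, Σln P = 3.3109, Σln h·ln P = 3.8713.
Equations: 5.4740·k + 3.7377·ln C = 3.8713;  3.7377·k + 4·ln C = 3.3109.
Slope k = (n·Σln h·ln P − Σln h·Σln P)/(n·Σ(ln h)² − (Σln h)²) = (4·3.8713 − 3.7377·3.3109)/7.9257 = 0.39243; ln C = (Σln P − k·Σln h)/n = 0.46104, so C = exp(0.46104) = 1.58572.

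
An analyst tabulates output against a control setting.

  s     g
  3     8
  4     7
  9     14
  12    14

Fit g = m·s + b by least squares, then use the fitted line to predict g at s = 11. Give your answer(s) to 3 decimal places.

Normal-equation sums: Σs·s = 250, Σs = 28, Σ1 = 4.
Moment sums: Σs·g = 346, Σg = 43.
Normal equations: [[250, 28]; [28, 4]]·[m, b]ᵀ = [346, 43]ᵀ.
Determinant 250·4 − 28² = 216.
m = (346·4 − 28·43)/216 = 5/6; b = (250·43 − 28·346)/216 = 59/12.
At s = 11: ĝ = (5/6)·(11) + (59/12)·(1) = 169/12.

ĝ = 14.083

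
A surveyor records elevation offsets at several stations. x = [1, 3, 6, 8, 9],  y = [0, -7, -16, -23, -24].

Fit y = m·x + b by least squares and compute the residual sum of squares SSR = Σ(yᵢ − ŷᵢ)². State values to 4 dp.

With design matrix M, MᵀM = [[191, 27]; [27, 5]] and Mᵀy = [-517, -70]ᵀ.
det = 191·5 − 27² = 226.
m = ((-517)·5 − 27·(-70))/226 = -695/226; b = (191·(-70) − 27·(-517))/226 = 589/226.
Residuals: 53/113, -43/113, -35/226, -227/226, 121/113; SSR = 575/226.

SSR = 2.5442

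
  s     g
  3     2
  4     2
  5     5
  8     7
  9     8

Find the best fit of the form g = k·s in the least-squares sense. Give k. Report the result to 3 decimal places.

k = 0.856

With design matrix X, XᵀX = [[195]] and Xᵀg = [167]ᵀ.
Hence k = 167 / 195 ≈ 0.85641.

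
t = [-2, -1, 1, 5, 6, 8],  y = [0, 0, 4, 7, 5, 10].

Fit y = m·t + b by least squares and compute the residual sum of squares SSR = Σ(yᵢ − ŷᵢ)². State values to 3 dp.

Sums needed: Σt·t = 131, Σt = 17, Σ1 = 6.
And Σt·y = 149, Σy = 26.
So XᵀX·[m, b]ᵀ = Xᵀy: [[131, 17]; [17, 6]]·[m, b]ᵀ = [149, 26]ᵀ.
Determinant 131·6 − 17² = 497.
m = (149·6 − 17·26)/497 = 452/497; b = (131·26 − 17·149)/497 = 873/497.
Residuals: 31/497, -421/497, 663/497, 346/497, -1100/497, 481/497; SSR = 4384/497.

SSR = 8.821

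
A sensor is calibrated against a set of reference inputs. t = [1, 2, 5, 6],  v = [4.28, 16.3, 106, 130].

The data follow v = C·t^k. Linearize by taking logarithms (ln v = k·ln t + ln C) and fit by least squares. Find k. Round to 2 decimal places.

k = 1.94

Taking logs, ln v = k·ln t + ln C, so regress ln v on ln t.
Σln t = 4.0943, Σ(ln t)² = 6.2811, Σln v = 13.7761, Σln t·ln v = 18.1617.
Equations: 6.2811·k + 4.0943·ln C = 18.1617;  4.0943·k + 4·ln C = 13.7761.
Slope k = (n·Σln t·ln v − Σln t·Σln v)/(n·Σ(ln t)² − (Σln t)²) = (4·18.1617 − 4.0943·13.7761)/8.3609 = 1.94267; ln C = (Σln v − k·Σln t)/n = 1.45553.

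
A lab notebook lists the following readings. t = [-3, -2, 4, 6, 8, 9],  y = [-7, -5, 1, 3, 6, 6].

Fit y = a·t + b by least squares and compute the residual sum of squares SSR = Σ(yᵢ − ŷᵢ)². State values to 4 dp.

Entries of MᵀM: Σt·t = 210, Σt = 22, Σ1 = 6.
Moment sums: Σt·y = 155, Σy = 4.
So MᵀM·[a, b]ᵀ = Mᵀy: [[210, 22]; [22, 6]]·[a, b]ᵀ = [155, 4]ᵀ.
Eliminating b: 6·(row 1) − 22·(row 2) gives 776·a = 6·155 − 22·4 = 842, so a = 421/388.
Then b = (4 − 22·(421/388))/6 = -1285/388.
Residuals: -42/97, 187/388, -11/388, -77/388, 245/388, -44/97; SSR = 413/388.

SSR = 1.0644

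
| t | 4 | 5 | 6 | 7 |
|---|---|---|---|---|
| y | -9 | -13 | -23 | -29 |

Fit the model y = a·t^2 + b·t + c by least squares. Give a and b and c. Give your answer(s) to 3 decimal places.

Setting ∂/∂a … = 0 gives: 4578·a + 748·b + 126·c = -2718;  748·a + 126·b + 22·c = -442;  126·a + 22·b + 4·c = -74.
Inverting the 3×3 Gram matrix, [a, b, c]ᵀ = [-1/2, -3/2, 11/2]ᵀ.

a = -0.500, b = -1.500, c = 5.500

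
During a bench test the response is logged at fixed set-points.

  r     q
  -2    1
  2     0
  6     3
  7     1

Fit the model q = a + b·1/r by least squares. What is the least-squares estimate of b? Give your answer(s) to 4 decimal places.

b = -0.4655

Setting ∂/∂a … = 0 gives: 4·a + (13/42)·b = 5;  (13/42)·a + (967/1764)·b = 1/7.
Eliminating b: (967/1764)·(row 1) − (13/42)·(row 2) gives (411/196)·a = (967/1764)·5 − (13/42)·(1/7) = 4757/1764, so a = 4757/3699.
Then b = ((1/7) − (13/42)·(4757/3699))/(967/1764) = -574/1233.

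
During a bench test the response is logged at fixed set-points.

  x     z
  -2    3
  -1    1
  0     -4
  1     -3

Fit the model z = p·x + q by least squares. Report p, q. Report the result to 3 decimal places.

AᵀA·[p, q]ᵀ = Aᵀz reads: 6·p + (-2)·q = -10;  (-2)·p + 4·q = -3.
(Σx·x = 6, Σx = -2, Σ1 = 4, Σx·z = -10, Σz = -3.)
det = 6·4 − (-2)² = 20.
p = ((-10)·4 − (-2)·(-3))/20 = -23/10; q = (6·(-3) − (-2)·(-10))/20 = -19/10.

p = -2.300, q = -1.900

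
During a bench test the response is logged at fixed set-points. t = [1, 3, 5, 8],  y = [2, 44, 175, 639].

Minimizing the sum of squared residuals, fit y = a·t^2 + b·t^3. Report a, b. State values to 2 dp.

From the data, Σt^2·t^2 = 4803, Σt^2·t^3 = 36137, Σt^3·t^3 = 278499.
Moment sums: Σt^2·y = 45669, Σt^3·y = 350233.
Normal equations: [[4803, 36137]; [36137, 278499]]·[a, b]ᵀ = [45669, 350233]ᵀ.
Determinant 4803·278499 − 36137² = 31747928.
a = (45669·278499 − 36137·350233)/31747928 = 31200455/15873964; b = (4803·350233 − 36137·45669)/31747928 = 15914223/15873964.

a = 1.97, b = 1.00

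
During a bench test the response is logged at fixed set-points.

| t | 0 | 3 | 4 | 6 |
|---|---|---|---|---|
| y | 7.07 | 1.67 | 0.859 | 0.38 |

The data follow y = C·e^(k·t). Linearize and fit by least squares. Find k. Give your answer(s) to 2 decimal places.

Taking logs, ln y = k·t + ln C, so regress ln y on t.
Over the data: Σt = 13.0000, Σ(t)² = 61.0000, Σln y = 1.3491, Σt·ln y = -4.8750.
Normal system: [[61.0000, 13.0000]; [13.0000, 4]]·[k, ln C]ᵀ = [-4.8750, 1.3491]ᵀ.
Solving (det = 75.0000): k = -0.49385, ln C = 1.94228.

k = -0.49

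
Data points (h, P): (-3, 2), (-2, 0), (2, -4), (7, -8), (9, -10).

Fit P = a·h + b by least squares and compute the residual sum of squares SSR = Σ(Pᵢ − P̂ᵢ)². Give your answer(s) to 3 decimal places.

Compute the Gram sums: Σh·h = 147, Σh = 13, Σ1 = 5.
Moment sums: Σh·P = -160, ΣP = -20.
Normal equations: [[147, 13]; [13, 5]]·[a, b]ᵀ = [-160, -20]ᵀ.
Determinant 147·5 − 13² = 566.
a = ((-160)·5 − 13·(-20))/566 = -270/283; b = (147·(-20) − 13·(-160))/566 = -430/283.
Residuals: 186/283, -110/283, -162/283, 56/283, 30/283; SSR = 272/283.

SSR = 0.961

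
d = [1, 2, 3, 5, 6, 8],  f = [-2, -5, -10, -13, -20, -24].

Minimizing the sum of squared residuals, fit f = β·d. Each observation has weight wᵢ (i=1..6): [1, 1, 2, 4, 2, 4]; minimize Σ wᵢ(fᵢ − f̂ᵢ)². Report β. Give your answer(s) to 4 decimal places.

β = -2.9712

With design matrix A, AᵀWA = [[451]] and AᵀWf = [-1340]ᵀ.
Hence β = -1340 / 451 ≈ -2.97118.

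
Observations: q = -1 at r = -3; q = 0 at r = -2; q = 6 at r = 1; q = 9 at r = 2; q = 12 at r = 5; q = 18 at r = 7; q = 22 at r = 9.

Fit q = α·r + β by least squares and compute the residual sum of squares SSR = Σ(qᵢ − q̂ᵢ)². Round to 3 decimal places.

SSR = 5.004

Entries of MᵀM: Σr·r = 173, Σr = 19, Σ1 = 7.
For Mᵀq: Σr·q = 411, Σq = 66.
Normal equations: [[173, 19]; [19, 7]]·[α, β]ᵀ = [411, 66]ᵀ.
Δ = 173·7 − 19² = 850.
α = (411·7 − 19·66)/850 = 1623/850; β = (173·66 − 19·411)/850 = 3609/850.
Residuals: 41/85, -363/850, -66/425, 159/170, -762/425, 33/85, 242/425; SSR = 4253/850.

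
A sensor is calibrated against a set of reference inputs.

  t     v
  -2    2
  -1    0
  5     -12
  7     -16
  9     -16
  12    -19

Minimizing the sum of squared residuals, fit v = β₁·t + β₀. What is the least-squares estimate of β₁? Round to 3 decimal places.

With design matrix X, XᵀX = [[304, 30]; [30, 6]] and Xᵀv = [-548, -61]ᵀ.
det = 304·6 − 30² = 924.
β₁ = ((-548)·6 − 30·(-61))/924 = -243/154; β₀ = (304·(-61) − 30·(-548))/924 = -526/231.

β₁ = -1.578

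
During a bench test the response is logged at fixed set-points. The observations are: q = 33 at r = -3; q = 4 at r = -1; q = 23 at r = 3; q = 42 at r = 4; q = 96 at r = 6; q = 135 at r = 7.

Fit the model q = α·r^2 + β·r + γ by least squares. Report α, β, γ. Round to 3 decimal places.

α = 2.974, β = -1.694, γ = 0.546

Forming AᵀA = [[4116, 622, 120]; [622, 120, 16]; [120, 16, 6]] and Aᵀq = [11251, 1655, 333]ᵀ gives AᵀA·[α, β, γ]ᵀ = Aᵀq.
Inverting the 3×3 Gram matrix, [α, β, γ]ᵀ = [37021/12450, -7031/4150, 6803/12450]ᵀ.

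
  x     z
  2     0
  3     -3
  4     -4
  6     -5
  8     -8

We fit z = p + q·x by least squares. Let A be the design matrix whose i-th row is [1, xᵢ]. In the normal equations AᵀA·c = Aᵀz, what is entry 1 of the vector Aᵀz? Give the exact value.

Entry 1 ↔ basis 1, so (Aᵀz)_{1} = Σᵢ zᵢ = (1)·(0) + (1)·(-3) + (1)·(-4) + (1)·(-5) + (1)·(-8) = -20.

-20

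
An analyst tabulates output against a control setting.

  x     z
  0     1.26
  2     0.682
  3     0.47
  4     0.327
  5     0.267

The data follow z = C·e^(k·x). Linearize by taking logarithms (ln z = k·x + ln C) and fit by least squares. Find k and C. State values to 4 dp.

With ln zᵢ as the transformed response and xᵢ as the regressor:
XᵀX = [[54.0000, 14.0000]; [14.0000, 5]], rhs = [-14.1042, -3.3449]ᵀ  (here Σx = 14.0000, Σ(x)² = 54.0000, Σln z = -3.3449, Σx·ln z = -14.1042).
Δ = 54.0000·5 − (14.0000)² = 74.0000; k = (-14.1042·5 − 14.0000·-3.3449)/74.0000 = -0.32016, ln C = (54.0000·-3.3449 − 14.0000·-14.1042)/74.0000 = 0.22747, so C = exp(0.22747) = 1.25542.

k = -0.3202, C = 1.2554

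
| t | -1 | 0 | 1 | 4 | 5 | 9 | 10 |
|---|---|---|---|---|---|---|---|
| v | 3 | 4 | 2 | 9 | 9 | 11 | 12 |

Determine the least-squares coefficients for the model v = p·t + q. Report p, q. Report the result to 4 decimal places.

Sums needed: Σt·t = 224, Σt = 28, Σ1 = 7.
For Xᵀv: Σt·v = 299, Σv = 50.
Normal equations: [[224, 28]; [28, 7]]·[p, q]ᵀ = [299, 50]ᵀ.
Eliminating q: 7·(row 1) − 28·(row 2) gives 784·p = 7·299 − 28·50 = 693, so p = 99/112.
Then q = (50 − 28·(99/112))/7 = 101/28.

p = 0.8839, q = 3.6071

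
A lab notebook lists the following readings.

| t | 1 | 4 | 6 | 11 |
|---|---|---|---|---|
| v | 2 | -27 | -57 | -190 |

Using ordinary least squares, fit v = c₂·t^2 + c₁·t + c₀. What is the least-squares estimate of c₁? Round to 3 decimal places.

c₁ = -1.888

Forming XᵀX = [[16194, 1612, 174]; [1612, 174, 22]; [174, 22, 4]] and Xᵀv = [-25472, -2538, -272]ᵀ gives XᵀX·[c₂, c₁, c₀]ᵀ = Xᵀv.
Row-reducing yields c₂ = -4041/2810, c₁ = -1061/562, c₀ = 13881/2810.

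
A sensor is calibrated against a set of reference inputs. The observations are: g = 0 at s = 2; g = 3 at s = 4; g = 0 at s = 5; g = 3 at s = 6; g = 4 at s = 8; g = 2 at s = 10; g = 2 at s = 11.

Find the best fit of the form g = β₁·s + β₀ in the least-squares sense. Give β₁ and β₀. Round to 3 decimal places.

β₁ = 0.188, β₀ = 0.762

Entries of XᵀX: Σs·s = 366, Σs = 46, Σ1 = 7.
For Xᵀg: Σs·g = 104, Σg = 14.
Normal equations: [[366, 46]; [46, 7]]·[β₁, β₀]ᵀ = [104, 14]ᵀ.
Δ = 366·7 − 46² = 446.
β₁ = (104·7 − 46·14)/446 = 42/223; β₀ = (366·14 − 46·104)/446 = 170/223.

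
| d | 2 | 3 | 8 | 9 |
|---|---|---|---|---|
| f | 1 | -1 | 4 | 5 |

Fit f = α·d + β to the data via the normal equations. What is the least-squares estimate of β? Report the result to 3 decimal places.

β = -1.689

Entries of MᵀM: Σd·d = 158, Σd = 22, Σ1 = 4.
For Mᵀf: Σd·f = 76, Σf = 9.
Normal equations: [[158, 22]; [22, 4]]·[α, β]ᵀ = [76, 9]ᵀ.
Eliminating β: 4·(row 1) − 22·(row 2) gives 148·α = 4·76 − 22·9 = 106, so α = 53/74.
Then β = (9 − 22·(53/74))/4 = -125/74.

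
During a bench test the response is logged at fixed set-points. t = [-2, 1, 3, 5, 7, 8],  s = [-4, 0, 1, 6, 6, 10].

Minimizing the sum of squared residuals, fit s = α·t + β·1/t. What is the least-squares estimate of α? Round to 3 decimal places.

α = 1.098

MᵀM·[α, β]ᵀ = Mᵀs reads: 152·α + 6·β = 163;  6·α + (1014049/705600)·β = 2369/420.
(Σt·t = 152, Σt·1/t = 6, Σ1/t·1/t = 1014049/705600, Σt·s = 163, Σ1/t·s = 2369/420.)
Δ = 152·(1014049/705600) − 6² = 16091731/88200.
α = (163·(1014049/705600) − 6·(2369/420))/(16091731/88200) = 141410467/128733848; β = (152·(2369/420) − 6·163)/(16091731/88200) = -10641120/16091731.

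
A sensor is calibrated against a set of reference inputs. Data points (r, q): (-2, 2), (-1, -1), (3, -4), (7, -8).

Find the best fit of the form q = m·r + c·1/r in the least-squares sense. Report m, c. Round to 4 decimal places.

m = -1.2414, c = 1.8019

Compute the Gram sums: Σr·r = 63, Σr·1/r = 4, Σ1/r·1/r = 2437/1764.
For Mᵀq: Σr·q = -71, Σ1/r·q = -52/21.
Normal equations: [[63, 4]; [4, 2437/1764]]·[m, c]ᵀ = [-71, -52/21]ᵀ.
Δ = 63·(2437/1764) − 4² = 1989/28.
m = ((-71)·(2437/1764) − 4·(-52/21))/(1989/28) = -155555/125307; c = (63·(-52/21) − 4·(-71))/(1989/28) = 3584/1989.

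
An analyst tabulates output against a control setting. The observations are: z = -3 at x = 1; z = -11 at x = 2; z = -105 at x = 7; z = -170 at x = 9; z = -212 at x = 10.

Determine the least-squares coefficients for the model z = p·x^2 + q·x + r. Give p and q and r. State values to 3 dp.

Setting ∂/∂p … = 0 gives: 18979·p + 2081·q + 235·r = -40162;  2081·p + 235·q + 29·r = -4410;  235·p + 29·q + 5·r = -501.
(Σx^2·x^2 = 18979, Σx^2·x = 2081, Σx^2 = 235, Σx·x = 235, Σx = 29, Σ1 = 5, Σx^2·z = -40162, Σx·z = -4410, Σz = -501.)
Inverting the 3×3 Gram matrix, [p, q, r]ᵀ = [-37333/18084, -5941/18084, -1909/1507]ᵀ.

p = -2.064, q = -0.329, r = -1.267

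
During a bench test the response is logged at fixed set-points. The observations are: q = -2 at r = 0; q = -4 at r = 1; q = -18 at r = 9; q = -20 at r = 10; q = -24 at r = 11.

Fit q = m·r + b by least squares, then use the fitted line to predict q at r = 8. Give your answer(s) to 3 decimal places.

q̂ = -16.986

The normal equations are: 303·m + 31·b = -630;  31·m + 5·b = -68.
(Σr·r = 303, Σr = 31, Σ1 = 5, Σr·q = -630, Σq = -68.)
Determinant 303·5 − 31² = 554.
m = ((-630)·5 − 31·(-68))/554 = -521/277; b = (303·(-68) − 31·(-630))/554 = -537/277.
At r = 8: q̂ = (-521/277)·(8) + (-537/277)·(1) = -4705/277.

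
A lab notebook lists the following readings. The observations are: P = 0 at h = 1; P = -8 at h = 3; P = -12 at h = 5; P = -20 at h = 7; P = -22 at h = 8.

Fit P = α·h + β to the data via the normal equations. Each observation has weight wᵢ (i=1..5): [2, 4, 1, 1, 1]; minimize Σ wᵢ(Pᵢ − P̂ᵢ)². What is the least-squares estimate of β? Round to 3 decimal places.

The normal equations are: 176·α + 34·β = -472;  34·α + 9·β = -86.
(Σwᵢ·h·h = 176, Σwᵢ·h = 34, Σwᵢ·1 = 9, Σwᵢ·h·P = -472, Σwᵢ·P = -86.)
Eliminating β: 9·(row 1) − 34·(row 2) gives 428·α = 9·(-472) − 34·(-86) = -1324, so α = -331/107.
Then β = ((-86) − 34·(-331/107))/9 = 228/107.

β = 2.131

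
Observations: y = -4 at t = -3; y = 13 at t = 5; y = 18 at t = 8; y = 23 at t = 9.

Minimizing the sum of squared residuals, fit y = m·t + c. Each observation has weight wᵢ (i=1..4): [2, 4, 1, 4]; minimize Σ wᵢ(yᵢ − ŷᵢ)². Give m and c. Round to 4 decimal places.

Compute the Gram sums: Σwᵢ·t·t = 506, Σwᵢ·t = 58, Σwᵢ·1 = 11.
And Σwᵢ·t·y = 1256, Σwᵢ·y = 154.
So XᵀWX·[m, c]ᵀ = XᵀWy: [[506, 58]; [58, 11]]·[m, c]ᵀ = [1256, 154]ᵀ.
Eliminating c: 11·(row 1) − 58·(row 2) gives 2202·m = 11·1256 − 58·154 = 4884, so m = 814/367.
Then c = (154 − 58·(814/367))/11 = 846/367.

m = 2.2180, c = 2.3052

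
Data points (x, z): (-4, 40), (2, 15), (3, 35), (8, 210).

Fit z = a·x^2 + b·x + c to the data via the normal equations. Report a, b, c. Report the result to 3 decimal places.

Sums needed: Σx^2·x^2 = 4449, Σx^2·x = 483, Σx^2 = 93, Σx·x = 93, Σx = 9, Σ1 = 4.
And Σx^2·z = 14455, Σx·z = 1655, Σz = 300.
So MᵀM·[a, b, c]ᵀ = Mᵀz: [[4449, 483, 93]; [483, 93, 9]; [93, 9, 4]]·[a, b, c]ᵀ = [14455, 1655, 300]ᵀ.
Inverting the 3×3 Gram matrix, [a, b, c]ᵀ = [30655/10158, 21485/10158, 130/1693]ᵀ.

a = 3.018, b = 2.115, c = 0.077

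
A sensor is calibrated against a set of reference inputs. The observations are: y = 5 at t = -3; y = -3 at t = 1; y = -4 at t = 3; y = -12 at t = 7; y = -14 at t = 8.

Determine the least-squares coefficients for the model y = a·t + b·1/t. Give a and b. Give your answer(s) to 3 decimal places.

The normal equations are: 132·a + 5·b = -226;  5·a + (35513/28224)·b = -265/28.
(Σt·t = 132, Σt·1/t = 5, Σ1/t·1/t = 35513/28224, Σt·y = -226, Σ1/t·y = -265/28.)
det = 132·(35513/28224) − 5² = 331843/2352.
a = ((-226)·(35513/28224) − 5·(-265/28))/(331843/2352) = -3345169/1991058; b = (132·(-265/28) − 5·(-226))/(331843/2352) = -280560/331843.

a = -1.680, b = -0.845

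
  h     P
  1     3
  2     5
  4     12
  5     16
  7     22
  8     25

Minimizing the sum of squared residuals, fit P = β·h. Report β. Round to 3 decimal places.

The normal equations are: 159·β = 495.
(Σh·h = 159, Σh·P = 495.)
β = 495/159 = 3.11321.

β = 3.113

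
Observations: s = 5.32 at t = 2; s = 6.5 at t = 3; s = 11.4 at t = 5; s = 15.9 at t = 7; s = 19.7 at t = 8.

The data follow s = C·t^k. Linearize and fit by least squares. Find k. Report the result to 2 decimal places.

k = 0.96

Taking logs, ln s = k·ln t + ln C, so regress ln s on ln t.
AᵀA = [[12.3883, 7.4265]; [7.4265, 5]], rhs = [18.7127, 11.7238]ᵀ  (here Σln t = 7.4265, Σ(ln t)² = 12.3883, Σln s = 11.7238, Σln t·ln s = 18.7127).
Slope k = (n·Σln t·ln s − Σln t·Σln s)/(n·Σ(ln t)² − (Σln t)²) = (5·18.7127 − 7.4265·11.7238)/6.7880 = 0.95700; ln C = (Σln s − k·Σln t)/n = 0.92333.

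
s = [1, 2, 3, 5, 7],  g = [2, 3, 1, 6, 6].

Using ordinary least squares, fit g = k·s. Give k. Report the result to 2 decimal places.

Compute the Gram sums: Σs·s = 88.
And Σs·g = 83.
k = 83/88 = 0.943182.

k = 0.94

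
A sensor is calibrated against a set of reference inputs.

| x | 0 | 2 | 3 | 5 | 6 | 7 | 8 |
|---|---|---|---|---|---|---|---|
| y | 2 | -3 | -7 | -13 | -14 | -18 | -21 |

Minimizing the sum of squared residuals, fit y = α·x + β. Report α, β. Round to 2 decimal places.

α = -2.86, β = 2.10

Compute the Gram sums: Σx·x = 187, Σx = 31, Σ1 = 7.
For Aᵀy: Σx·y = -470, Σy = -74.
det = 187·7 − 31² = 348.
α = ((-470)·7 − 31·(-74))/348 = -83/29; β = (187·(-74) − 31·(-470))/348 = 61/29.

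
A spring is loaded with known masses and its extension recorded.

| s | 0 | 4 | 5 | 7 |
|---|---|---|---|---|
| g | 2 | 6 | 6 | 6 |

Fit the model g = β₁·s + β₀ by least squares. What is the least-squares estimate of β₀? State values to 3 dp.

Compute the Gram sums: Σs·s = 90, Σs = 16, Σ1 = 4.
For Mᵀg: Σs·g = 96, Σg = 20.
MᵀM·[β₁, β₀]ᵀ = Mᵀg becomes [[90, 16]; [16, 4]]·[β₁, β₀]ᵀ = [96, 20]ᵀ.
Δ = 90·4 − 16² = 104.
β₁ = (96·4 − 16·20)/104 = 8/13; β₀ = (90·20 − 16·96)/104 = 33/13.

β₀ = 2.538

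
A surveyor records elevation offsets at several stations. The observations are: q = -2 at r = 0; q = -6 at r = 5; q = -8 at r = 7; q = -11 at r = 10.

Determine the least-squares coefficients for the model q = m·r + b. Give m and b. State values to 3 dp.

m = -0.896, b = -1.821

Setting ∂/∂m … = 0 gives: 174·m + 22·b = -196;  22·m + 4·b = -27.
(Σr·r = 174, Σr = 22, Σ1 = 4, Σr·q = -196, Σq = -27.)
Determinant 174·4 − 22² = 212.
m = ((-196)·4 − 22·(-27))/212 = -95/106; b = (174·(-27) − 22·(-196))/212 = -193/106.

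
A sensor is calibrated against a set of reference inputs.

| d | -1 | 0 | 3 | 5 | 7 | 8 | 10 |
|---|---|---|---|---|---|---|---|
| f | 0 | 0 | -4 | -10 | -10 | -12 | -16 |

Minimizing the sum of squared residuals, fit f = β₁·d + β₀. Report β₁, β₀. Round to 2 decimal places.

β₁ = -1.48, β₀ = -0.67

Normal-equation sums: Σd·d = 248, Σd = 32, Σ1 = 7.
And Σd·f = -388, Σf = -52.
XᵀX·[β₁, β₀]ᵀ = Xᵀf becomes [[248, 32]; [32, 7]]·[β₁, β₀]ᵀ = [-388, -52]ᵀ.
Eliminating β₀: 7·(row 1) − 32·(row 2) gives 712·β₁ = 7·(-388) − 32·(-52) = -1052, so β₁ = -263/178.
Then β₀ = ((-52) − 32·(-263/178))/7 = -60/89.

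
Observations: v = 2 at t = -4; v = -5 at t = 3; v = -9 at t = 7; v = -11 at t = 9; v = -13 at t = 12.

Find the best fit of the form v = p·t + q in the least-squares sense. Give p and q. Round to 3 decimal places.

p = -0.957, q = -2.033

Compute the Gram sums: Σt·t = 299, Σt = 27, Σ1 = 5.
For Aᵀv: Σt·v = -341, Σv = -36.
So AᵀA·[p, q]ᵀ = Aᵀv: [[299, 27]; [27, 5]]·[p, q]ᵀ = [-341, -36]ᵀ.
det = 299·5 − 27² = 766.
p = ((-341)·5 − 27·(-36))/766 = -733/766; q = (299·(-36) − 27·(-341))/766 = -1557/766.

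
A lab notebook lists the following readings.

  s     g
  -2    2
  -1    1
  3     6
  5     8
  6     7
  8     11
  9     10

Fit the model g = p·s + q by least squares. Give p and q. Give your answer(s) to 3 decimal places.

p = 0.861, q = 2.984

Normal-equation sums: Σs·s = 220, Σs = 28, Σ1 = 7.
And Σs·g = 273, Σg = 45.
Eliminating q: 7·(row 1) − 28·(row 2) gives 756·p = 7·273 − 28·45 = 651, so p = 31/36.
Then q = (45 − 28·(31/36))/7 = 188/63.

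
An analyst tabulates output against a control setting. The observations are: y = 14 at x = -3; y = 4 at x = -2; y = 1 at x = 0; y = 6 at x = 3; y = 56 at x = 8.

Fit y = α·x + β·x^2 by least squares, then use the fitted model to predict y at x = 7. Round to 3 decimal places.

ŷ = 41.968

Sums needed: Σx·x = 86, Σx·x^2 = 504, Σx^2·x^2 = 4274.
Moment sums: Σx·y = 416, Σx^2·y = 3780.
Eliminating β: 4274·(row 1) − 504·(row 2) gives 113548·α = 4274·416 − 504·3780 = -127136, so α = -31784/28387.
Then β = (3780 − 504·(-31784/28387))/4274 = 28854/28387.
At x = 7: ŷ = (-31784/28387)·(7) + (28854/28387)·(49) = 1191358/28387.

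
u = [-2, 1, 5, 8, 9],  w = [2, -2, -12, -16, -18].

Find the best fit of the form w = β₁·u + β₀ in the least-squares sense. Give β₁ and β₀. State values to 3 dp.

Sums needed: Σu·u = 175, Σu = 21, Σ1 = 5.
For Mᵀw: Σu·w = -356, Σw = -46.
Eliminating β₀: 5·(row 1) − 21·(row 2) gives 434·β₁ = 5·(-356) − 21·(-46) = -814, so β₁ = -407/217.
Then β₀ = ((-46) − 21·(-407/217))/5 = -41/31.

β₁ = -1.876, β₀ = -1.323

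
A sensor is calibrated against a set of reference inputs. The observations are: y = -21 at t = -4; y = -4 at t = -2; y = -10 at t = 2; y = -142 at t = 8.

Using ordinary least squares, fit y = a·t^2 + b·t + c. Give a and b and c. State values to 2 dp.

From the data, Σt^2·t^2 = 4384, Σt^2·t = 448, Σt^2 = 88, Σt·t = 88, Σt = 4, Σ1 = 4.
Moment sums: Σt^2·y = -9480, Σt·y = -1064, Σy = -177.
Normal equations: [[4384, 448, 88]; [448, 88, 4]; [88, 4, 4]]·[a, b, c]ᵀ = [-9480, -1064, -177]ᵀ.
Solving the 3×3 system (Gaussian elimination) gives a = -347/176, b = -557/264, c = 163/132.

a = -1.97, b = -2.11, c = 1.23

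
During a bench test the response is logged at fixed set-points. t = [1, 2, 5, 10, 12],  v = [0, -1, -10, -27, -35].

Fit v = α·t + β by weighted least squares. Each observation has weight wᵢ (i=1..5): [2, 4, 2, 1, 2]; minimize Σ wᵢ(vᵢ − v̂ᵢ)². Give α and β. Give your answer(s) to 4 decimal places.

Sums needed: Σwᵢ·t·t = 456, Σwᵢ·t = 54, Σwᵢ·1 = 11.
For MᵀWv: Σwᵢ·t·v = -1218, Σwᵢ·v = -121.
MᵀWM·[α, β]ᵀ = MᵀWv becomes [[456, 54]; [54, 11]]·[α, β]ᵀ = [-1218, -121]ᵀ.
Determinant 456·11 − 54² = 2100.
α = ((-1218)·11 − 54·(-121))/2100 = -572/175; β = (456·(-121) − 54·(-1218))/2100 = 883/175.

α = -3.2686, β = 5.0457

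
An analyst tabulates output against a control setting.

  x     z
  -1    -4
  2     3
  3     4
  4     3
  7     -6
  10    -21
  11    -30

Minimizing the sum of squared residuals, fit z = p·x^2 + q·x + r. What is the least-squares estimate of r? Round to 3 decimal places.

Entries of AᵀA: Σx^2·x^2 = 27396, Σx^2·x = 2772, Σx^2 = 300, Σx·x = 300, Σx = 36, Σ1 = 7.
Right-hand side: Σx^2·z = -5932, Σx·z = -548, Σz = -51.
So AᵀA·[p, q, r]ᵀ = Aᵀz: [[27396, 2772, 300]; [2772, 300, 36]; [300, 36, 7]]·[p, q, r]ᵀ = [-5932, -548, -51]ᵀ.
Solving the 3×3 system (Gaussian elimination) gives p = -5768/11601, q = 3652/1289, r = -2119/3867.

r = -0.548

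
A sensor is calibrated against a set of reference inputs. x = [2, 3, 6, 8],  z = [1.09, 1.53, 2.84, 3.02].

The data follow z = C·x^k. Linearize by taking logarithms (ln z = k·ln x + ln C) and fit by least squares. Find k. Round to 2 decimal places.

Linearized form: ln z = k·ln x + ln C. From the 4 transformed points,
Sums: Σln x = 5.6630, Σ(ln x)² = 9.2219, Σln z = 2.6605, Σln x·ln z = 4.6955.
Normal system: [[9.2219, 5.6630]; [5.6630, 4]]·[k, ln C]ᵀ = [4.6955, 2.6605]ᵀ.
Δ = 9.2219·4 − (5.6630)² = 4.8184; k = (4.6955·4 − 5.6630·2.6605)/4.8184 = 0.77114, ln C = (9.2219·2.6605 − 5.6630·4.6955)/4.8184 = -0.42661.

k = 0.77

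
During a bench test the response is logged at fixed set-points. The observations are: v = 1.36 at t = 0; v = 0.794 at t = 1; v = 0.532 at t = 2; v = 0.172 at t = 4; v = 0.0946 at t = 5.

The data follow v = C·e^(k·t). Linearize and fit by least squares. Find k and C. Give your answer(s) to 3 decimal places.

k = -0.530, C = 1.400

With ln vᵢ as the transformed response and tᵢ as the regressor:
Σt = 12.0000, Σ(t)² = 46.0000, Σln v = -4.6727, Σt·ln v = -20.3244.
Equations: 46.0000·k + 12.0000·ln C = -20.3244;  12.0000·k + 5·ln C = -4.6727.
Δ = 46.0000·5 − (12.0000)² = 86.0000; k = (-20.3244·5 − 12.0000·-4.6727)/86.0000 = -0.52965, ln C = (46.0000·-4.6727 − 12.0000·-20.3244)/86.0000 = 0.33664, so C = exp(0.33664) = 1.40023.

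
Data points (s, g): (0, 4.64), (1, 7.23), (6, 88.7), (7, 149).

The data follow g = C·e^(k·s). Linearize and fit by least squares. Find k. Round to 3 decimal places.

Let Y = ln g. Fitting Y = k·s + ln C by least squares:
Σs = 14.0000, Σ(s)² = 86.0000, Σln g = 13.0022, Σs·ln g = 63.9174.
Normal system: [[86.0000, 14.0000]; [14.0000, 4]]·[k, ln C]ᵀ = [63.9174, 13.0022]ᵀ.
Slope k = (n·Σs·ln g − Σs·Σln g)/(n·Σ(s)² − (Σs)²) = (4·63.9174 − 14.0000·13.0022)/148.0000 = 0.49756; ln C = (Σln g − k·Σs)/n = 1.50907.

k = 0.498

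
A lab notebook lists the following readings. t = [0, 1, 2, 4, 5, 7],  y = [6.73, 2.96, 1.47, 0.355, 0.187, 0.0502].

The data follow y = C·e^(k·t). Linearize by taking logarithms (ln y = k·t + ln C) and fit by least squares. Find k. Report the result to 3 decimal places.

k = -0.696

With ln yᵢ as the transformed response and tᵢ as the regressor:
Σt = 19.0000, Σ(t)² = 95.0000, Σln y = -2.3270, Σt·ln y = -31.6123.
Equations: 95.0000·k + 19.0000·ln C = -31.6123;  19.0000·k + 6·ln C = -2.3270.
Slope k = (n·Σt·ln y − Σt·Σln y)/(n·Σ(t)² − (Σt)²) = (6·-31.6123 − 19.0000·-2.3270)/209.0000 = -0.69598; ln C = (Σln y − k·Σt)/n = 1.81611.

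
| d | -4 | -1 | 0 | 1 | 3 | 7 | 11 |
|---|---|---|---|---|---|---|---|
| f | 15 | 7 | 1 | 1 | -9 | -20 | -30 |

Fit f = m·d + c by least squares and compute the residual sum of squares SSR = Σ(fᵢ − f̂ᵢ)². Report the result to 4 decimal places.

SSR = 14.6716

Compute the Gram sums: Σd·d = 197, Σd = 17, Σ1 = 7.
And Σd·f = -563, Σf = -35.
XᵀX·[m, c]ᵀ = Xᵀf becomes [[197, 17]; [17, 7]]·[m, c]ᵀ = [-563, -35]ᵀ.
det = 197·7 − 17² = 1090.
m = ((-563)·7 − 17·(-35))/1090 = -1673/545; c = (197·(-35) − 17·(-563))/1090 = 1338/545.
Residuals: 29/109, 804/545, -793/545, 176/109, -1224/545, -527/545, 143/109; SSR = 7996/545.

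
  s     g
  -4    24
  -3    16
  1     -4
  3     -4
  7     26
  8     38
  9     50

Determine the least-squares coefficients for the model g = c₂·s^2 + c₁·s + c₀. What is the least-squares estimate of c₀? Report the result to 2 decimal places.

MᵀM·[c₂, c₁, c₀]ᵀ = Mᵀg reads: 13477·c₂ + 1521·c₁ + 229·c₀ = 8244;  1521·c₂ + 229·c₁ + 21·c₀ = 776;  229·c₂ + 21·c₁ + 7·c₀ = 146.
(Σs^2·s^2 = 13477, Σs^2·s = 1521, Σs^2 = 229, Σs·s = 229, Σs = 21, Σ1 = 7, Σs^2·g = 8244, Σs·g = 776, Σg = 146.)
Solving the 3×3 system (Gaussian elimination) gives c₂ = 128515/130386, c₁ = -126729/43462, c₀ = -172118/65193.

c₀ = -2.64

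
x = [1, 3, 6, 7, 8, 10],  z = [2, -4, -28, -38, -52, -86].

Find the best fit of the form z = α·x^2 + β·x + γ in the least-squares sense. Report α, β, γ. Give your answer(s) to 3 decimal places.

α = -0.984, β = 1.104, γ = 1.711

With design matrix A, AᵀA = [[17875, 2099, 259]; [2099, 259, 35]; [259, 35, 6]] and Aᵀz = [-14832, -1720, -206]ᵀ.
Row-reducing yields α = -15619/15870, β = 17519/15870, γ = 4526/2645.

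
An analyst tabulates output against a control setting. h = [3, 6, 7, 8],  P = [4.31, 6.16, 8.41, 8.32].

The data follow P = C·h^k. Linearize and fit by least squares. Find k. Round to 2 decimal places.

k = 0.70

Let Y = ln P. Fitting Y = k·ln h + ln C by least squares:
Over the data: Σln h = 6.9157, Σ(ln h)² = 12.5280, Σln P = 7.5271, Σln h·ln P = 13.4119.
Normal system: [[12.5280, 6.9157]; [6.9157, 4]]·[k, ln C]ᵀ = [13.4119, 7.5271]ᵀ.
Δ = 12.5280·4 − (6.9157)² = 2.2847; k = (13.4119·4 − 6.9157·7.5271)/2.2847 = 0.69684, ln C = (12.5280·7.5271 − 6.9157·13.4119)/2.2847 = 0.67699.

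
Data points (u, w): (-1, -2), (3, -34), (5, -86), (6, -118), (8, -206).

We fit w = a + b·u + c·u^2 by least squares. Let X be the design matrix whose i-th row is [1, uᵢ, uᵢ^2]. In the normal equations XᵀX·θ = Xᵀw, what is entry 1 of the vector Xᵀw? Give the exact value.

-446

Entry 1 ↔ basis 1, so (Xᵀw)_{1} = Σᵢ wᵢ = (1)·(-2) + (1)·(-34) + (1)·(-86) + (1)·(-118) + (1)·(-206) = -446.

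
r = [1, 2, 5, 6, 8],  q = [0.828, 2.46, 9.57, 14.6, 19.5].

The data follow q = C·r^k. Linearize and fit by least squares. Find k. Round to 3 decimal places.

k = 1.541

With ln qᵢ as the transformed response and ln rᵢ as the regressor:
Σln r = 6.1738, Σ(ln r)² = 10.6052, Σln q = 8.6215, Σln r·ln q = 15.2396.
Equations: 10.6052·k + 6.1738·ln C = 15.2396;  6.1738·k + 5·ln C = 8.6215.
Slope k = (n·Σln r·ln q − Σln r·Σln q)/(n·Σ(ln r)² − (Σln r)²) = (5·15.2396 − 6.1738·8.6215)/14.9105 = 1.54059; ln C = (Σln q − k·Σln r)/n = -0.17795.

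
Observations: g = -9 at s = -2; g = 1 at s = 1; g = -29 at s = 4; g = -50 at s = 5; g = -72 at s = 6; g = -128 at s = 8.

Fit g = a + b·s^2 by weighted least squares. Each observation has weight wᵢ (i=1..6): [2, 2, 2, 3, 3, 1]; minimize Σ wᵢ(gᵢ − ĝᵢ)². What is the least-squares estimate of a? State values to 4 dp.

a = 1.4859

Forming XᵀWX = [[13, 289]; [289, 10405]] and XᵀWg = [-568, -20716]ᵀ gives XᵀWX·[a, b]ᵀ = XᵀWg.
Determinant 13·10405 − 289² = 51744.
a = ((-568)·10405 − 289·(-20716))/51744 = 6407/4312; b = (13·(-20716) − 289·(-568))/51744 = -8763/4312.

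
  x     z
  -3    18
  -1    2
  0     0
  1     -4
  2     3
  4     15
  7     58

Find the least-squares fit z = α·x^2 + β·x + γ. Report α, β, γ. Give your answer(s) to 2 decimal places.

α = 1.47, β = -1.87, γ = -1.03

AᵀA·[α, β, γ]ᵀ = Aᵀz reads: 2756·α + 388·β + 80·γ = 3254;  388·α + 80·β + 10·γ = 412;  80·α + 10·β + 7·γ = 92.
Inverting the 3×3 Gram matrix, [α, β, γ]ᵀ = [19817/13448, -25125/13448, -6921/6724]ᵀ.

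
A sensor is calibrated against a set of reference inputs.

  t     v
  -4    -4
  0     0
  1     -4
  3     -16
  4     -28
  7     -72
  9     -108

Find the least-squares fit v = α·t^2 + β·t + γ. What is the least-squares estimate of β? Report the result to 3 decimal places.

Normal-equation sums: Σt^2·t^2 = 9556, Σt^2·t = 1100, Σt^2 = 172, Σt·t = 172, Σt = 20, Σ1 = 7.
Right-hand side: Σt^2·v = -12936, Σt·v = -1624, Σv = -232.
Solving the 3×3 system (Gaussian elimination) gives α = -1994/1959, β = -5828/1959, γ = 240/653.

β = -2.975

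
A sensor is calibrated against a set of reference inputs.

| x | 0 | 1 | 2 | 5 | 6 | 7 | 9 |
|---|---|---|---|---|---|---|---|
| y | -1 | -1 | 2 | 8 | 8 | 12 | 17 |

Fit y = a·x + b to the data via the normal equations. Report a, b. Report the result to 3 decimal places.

Forming AᵀA = [[196, 30]; [30, 7]] and Aᵀy = [328, 45]ᵀ gives AᵀA·[a, b]ᵀ = Aᵀy.
Eliminating b: 7·(row 1) − 30·(row 2) gives 472·a = 7·328 − 30·45 = 946, so a = 473/236.
Then b = (45 − 30·(473/236))/7 = -255/118.

a = 2.004, b = -2.161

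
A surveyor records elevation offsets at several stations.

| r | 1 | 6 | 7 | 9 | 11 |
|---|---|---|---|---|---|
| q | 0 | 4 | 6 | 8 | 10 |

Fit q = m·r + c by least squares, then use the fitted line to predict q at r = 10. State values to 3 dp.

Setting ∂/∂m … = 0 gives: 288·m + 34·c = 248;  34·m + 5·c = 28.
Δ = 288·5 − 34² = 284.
m = (248·5 − 34·28)/284 = 72/71; c = (288·28 − 34·248)/284 = -92/71.
At r = 10: q̂ = (72/71)·(10) + (-92/71)·(1) = 628/71.

q̂ = 8.845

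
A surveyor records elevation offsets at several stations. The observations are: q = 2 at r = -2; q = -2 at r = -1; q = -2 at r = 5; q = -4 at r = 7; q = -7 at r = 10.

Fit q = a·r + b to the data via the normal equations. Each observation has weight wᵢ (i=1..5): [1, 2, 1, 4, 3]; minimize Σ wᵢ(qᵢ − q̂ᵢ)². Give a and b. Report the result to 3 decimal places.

The normal system MᵀWM·[a, b]ᵀ = MᵀWq is [[527, 59]; [59, 11]]·[a, b]ᵀ = [-332, -41]ᵀ.
Δ = 527·11 − 59² = 2316.
a = ((-332)·11 − 59·(-41))/2316 = -411/772; b = (527·(-41) − 59·(-332))/2316 = -673/772.

a = -0.532, b = -0.872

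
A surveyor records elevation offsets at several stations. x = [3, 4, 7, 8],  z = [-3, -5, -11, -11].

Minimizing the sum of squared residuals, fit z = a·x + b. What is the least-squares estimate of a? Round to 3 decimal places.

a = -1.706

With design matrix M, MᵀM = [[138, 22]; [22, 4]] and Mᵀz = [-194, -30]ᵀ.
Eliminating b: 4·(row 1) − 22·(row 2) gives 68·a = 4·(-194) − 22·(-30) = -116, so a = -29/17.
Then b = ((-30) − 22·(-29/17))/4 = 32/17.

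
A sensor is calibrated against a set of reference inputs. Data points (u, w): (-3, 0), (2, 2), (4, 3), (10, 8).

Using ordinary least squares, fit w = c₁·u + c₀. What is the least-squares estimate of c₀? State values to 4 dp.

The normal equations are: 129·c₁ + 13·c₀ = 96;  13·c₁ + 4·c₀ = 13.
(Σu·u = 129, Σu = 13, Σ1 = 4, Σu·w = 96, Σw = 13.)
det = 129·4 − 13² = 347.
c₁ = (96·4 − 13·13)/347 = 215/347; c₀ = (129·13 − 13·96)/347 = 429/347.

c₀ = 1.2363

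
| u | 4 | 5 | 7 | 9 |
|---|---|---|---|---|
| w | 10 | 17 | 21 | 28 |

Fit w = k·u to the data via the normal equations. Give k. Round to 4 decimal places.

k = 3.0643

From the data, Σu·u = 171.
Right-hand side: Σu·w = 524.
Normal equations: [[171]]·[k]ᵀ = [524]ᵀ.
Hence k = 524 / 171 ≈ 3.06433.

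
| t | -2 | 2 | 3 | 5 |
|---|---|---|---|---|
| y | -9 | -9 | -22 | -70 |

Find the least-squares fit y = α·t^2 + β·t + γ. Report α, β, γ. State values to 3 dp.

α = -2.957, β = 0.196, γ = 3.160

Forming AᵀA = [[738, 152, 42]; [152, 42, 8]; [42, 8, 4]] and Aᵀy = [-2020, -416, -110]ᵀ gives AᵀA·[α, β, γ]ᵀ = Aᵀy.
Row-reducing yields α = -4581/1549, β = 304/1549, γ = 4895/1549.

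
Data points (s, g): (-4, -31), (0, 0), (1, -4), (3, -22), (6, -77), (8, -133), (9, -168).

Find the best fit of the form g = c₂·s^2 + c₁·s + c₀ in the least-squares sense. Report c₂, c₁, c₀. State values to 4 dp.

Setting ∂/∂c₂ … = 0 gives: 12291·c₂ + 1421·c₁ + 207·c₀ = -25590;  1421·c₂ + 207·c₁ + 23·c₀ = -2984;  207·c₂ + 23·c₁ + 7·c₀ = -435.
Solving the 3×3 system (Gaussian elimination) gives c₂ = -1822783/917026, c₁ = -572871/917026, c₀ = -601014/458513.

c₂ = -1.9877, c₁ = -0.6247, c₀ = -1.3108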